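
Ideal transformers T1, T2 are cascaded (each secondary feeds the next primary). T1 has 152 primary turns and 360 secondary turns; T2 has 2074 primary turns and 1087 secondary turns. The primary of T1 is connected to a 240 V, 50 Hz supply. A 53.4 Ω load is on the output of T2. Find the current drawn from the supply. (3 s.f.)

After T1: V = 240.00 × 360/152 = 568.42 V.
After T2: V = 568.42 × 1087/2074 = 297.91 V.
I_load = 297.91/53.4 = 5.5789 A, so P_out = 297.91 × 5.5789 = 1662.0 W.
All ideal ⇒ P_in = P_out, so I_supply = 1662.0/240 = 6.93 A.

I_supply ≈ 6.93 A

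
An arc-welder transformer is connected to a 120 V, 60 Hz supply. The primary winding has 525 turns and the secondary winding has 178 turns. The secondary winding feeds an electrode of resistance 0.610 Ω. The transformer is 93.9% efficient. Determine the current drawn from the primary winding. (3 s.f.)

V_s = 120 × 178/525 = 40.686 V.
I_s = V_s/R = 40.686/0.610 = 66.698 A.
P_out = V_s I_s = 40.686 × 66.698 = 2713.7 W.
P_in = P_out/η = 2713.7/0.939 = 2889.9 W.
I_p = P_in/V_p = 2889.9/120 = 24.1 A.

I_p ≈ 24.1 A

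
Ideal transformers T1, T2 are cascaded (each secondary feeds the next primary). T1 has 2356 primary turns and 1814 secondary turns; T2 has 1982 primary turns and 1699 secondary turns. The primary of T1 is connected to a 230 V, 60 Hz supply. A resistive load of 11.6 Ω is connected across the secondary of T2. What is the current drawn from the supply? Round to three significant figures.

I_supply ≈ 8.64 A

Secondary of T1: V = 230.00 × 1814/2356 = 177.09 V.
Secondary of T2: V = 177.09 × 1699/1982 = 151.80 V.
I_load = 151.80/11.6 = 13.086 A, so P_out = 151.80 × 13.086 = 1986.6 W.
All ideal ⇒ P_in = P_out, so I_supply = 1986.6/230 = 8.64 A.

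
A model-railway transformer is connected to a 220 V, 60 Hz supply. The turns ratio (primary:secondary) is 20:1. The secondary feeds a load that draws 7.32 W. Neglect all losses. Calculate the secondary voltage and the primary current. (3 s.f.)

V_s = V_p × N_s/N_p = 220 × 1/20 = 11.000 V.
I_s = P/V_s = 7.32/11.000 = 0.66545 A.
I_p = I_s × N_s/N_p = 0.66545 × 1/20 = 0.0333 A.

V_s ≈ 11.0 V, I_p ≈ 0.0333 A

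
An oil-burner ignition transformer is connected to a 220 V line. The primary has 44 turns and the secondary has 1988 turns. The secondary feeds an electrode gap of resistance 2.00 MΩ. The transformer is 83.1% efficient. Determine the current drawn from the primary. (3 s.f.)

V_s = 220 × 1988/44 = 9940.0 V.
I_s = V_s/R = 9940.0/(2.00×10^6) = 0.0049700 A.
P_out = V_s I_s = 9940.0 × 0.0049700 = 49.402 W.
P_in = P_out/η = 49.402/0.831 = 59.449 W.
I_p = P_in/V_p = 59.449/220 = 0.270 A.

I_p ≈ 0.270 A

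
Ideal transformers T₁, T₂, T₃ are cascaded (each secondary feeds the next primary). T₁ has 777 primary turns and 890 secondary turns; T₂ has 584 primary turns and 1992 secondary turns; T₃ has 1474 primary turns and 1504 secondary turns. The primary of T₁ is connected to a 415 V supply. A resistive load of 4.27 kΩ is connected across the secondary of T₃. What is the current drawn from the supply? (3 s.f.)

I_supply ≈ 1.54 A

After T₁: V = 415.00 × 890/777 = 475.35 V.
After T₂: V = 475.35 × 1992/584 = 1621.4 V.
After T₃: V = 1621.4 × 1504/1474 = 1654.4 V.
I_load = 1654.4/4270 = 0.38745 A, so P_out = 1654.4 × 0.38745 = 641.00 W.
All ideal ⇒ P_in = P_out, so I_supply = 641.00/415 = 1.54 A.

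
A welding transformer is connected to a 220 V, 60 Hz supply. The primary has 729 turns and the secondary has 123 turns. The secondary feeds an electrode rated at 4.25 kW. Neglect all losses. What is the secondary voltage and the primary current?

V_s = V_p × N_s/N_p = 220 × 123/729 = 37.119 V.
I_s = P/V_s = 4250/37.119 = 114.50 A.
I_p = I_s × N_s/N_p = 114.50 × 123/729 = 19.3 A.

V_s ≈ 37.1 V, I_p ≈ 19.3 A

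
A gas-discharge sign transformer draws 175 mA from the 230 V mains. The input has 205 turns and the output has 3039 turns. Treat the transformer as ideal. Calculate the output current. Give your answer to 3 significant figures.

I_out ≈ 0.0118 A

I_out/I_in = N_in/N_out, so I_out = 0.175 × 205/3039 = 0.0118 A.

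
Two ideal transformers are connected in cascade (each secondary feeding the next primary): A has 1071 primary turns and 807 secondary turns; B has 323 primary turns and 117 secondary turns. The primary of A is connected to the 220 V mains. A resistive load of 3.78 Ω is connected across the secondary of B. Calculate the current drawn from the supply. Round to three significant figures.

I_supply ≈ 4.34 A

After A: V = 220.00 × 807/1071 = 165.77 V.
After B: V = 165.77 × 117/323 = 60.047 V.
I_load = 60.047/3.78 = 15.885 A, so P_out = 60.047 × 15.885 = 953.87 W.
All ideal ⇒ P_in = P_out, so I_supply = 953.87/220 = 4.34 A.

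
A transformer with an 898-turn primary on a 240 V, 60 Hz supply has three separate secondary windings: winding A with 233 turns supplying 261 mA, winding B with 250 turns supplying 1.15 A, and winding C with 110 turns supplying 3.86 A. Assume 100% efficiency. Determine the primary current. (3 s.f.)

V_A = 240 × 233/898 = 62.272 V; V_B = 240 × 250/898 = 66.815 V; V_C = 240 × 110/898 = 29.399 V.
P_out = V_A I_A + V_B I_B + V_C I_C = 62.272×0.261 + 66.815×1.15 + 29.399×3.86 = 16.253 + 76.837 + 113.48 = 206.57 W.
Ideal ⇒ P_in = P_out, so I_p = P_out/V_p = 206.57/240 = 0.861 A.

I_p ≈ 0.861 A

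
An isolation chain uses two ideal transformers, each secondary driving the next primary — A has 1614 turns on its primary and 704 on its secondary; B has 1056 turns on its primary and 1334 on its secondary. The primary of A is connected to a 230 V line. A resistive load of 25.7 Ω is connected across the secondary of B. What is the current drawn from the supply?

I_supply ≈ 2.72 A

After A: V = 230.00 × 704/1614 = 100.32 V.
After B: V = 100.32 × 1334/1056 = 126.73 V.
I_load = 126.73/25.7 = 4.9312 A, so P_out = 126.73 × 4.9312 = 624.95 W.
All ideal ⇒ P_in = P_out, so I_supply = 624.95/230 = 2.72 A.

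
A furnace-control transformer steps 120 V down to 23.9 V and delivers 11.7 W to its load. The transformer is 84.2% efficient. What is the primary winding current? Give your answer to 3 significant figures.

P_in = P_out/η = 11.7/0.842 = 13.895 W.
I_p = P_in/V_p = 13.895/120 = 0.116 A.

I_p ≈ 0.116 A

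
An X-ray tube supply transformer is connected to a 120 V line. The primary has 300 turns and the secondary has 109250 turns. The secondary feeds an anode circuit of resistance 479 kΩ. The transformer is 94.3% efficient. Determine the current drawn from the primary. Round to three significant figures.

V_s = 120 × 109250/300 = 43700 V.
I_s = V_s/R = 43700/479000 = 0.091232 A.
P_out = V_s I_s = 43700 × 0.091232 = 3986.8 W.
P_in = P_out/η = 3986.8/0.943 = 4227.8 W.
I_p = P_in/V_p = 4227.8/120 = 35.2 A.

I_p ≈ 35.2 A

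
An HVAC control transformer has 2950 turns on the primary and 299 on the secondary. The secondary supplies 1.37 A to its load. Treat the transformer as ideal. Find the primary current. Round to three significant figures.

For an ideal transformer I_p/I_s = N_s/N_p, so I_p = 1.37 × 299/2950 = 0.139 A.

I_p ≈ 0.139 A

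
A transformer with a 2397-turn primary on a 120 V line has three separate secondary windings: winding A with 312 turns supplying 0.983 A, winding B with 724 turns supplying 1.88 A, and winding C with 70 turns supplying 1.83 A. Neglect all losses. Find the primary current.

I_p ≈ 0.749 A

V_A = 120 × 312/2397 = 15.620 V; V_B = 120 × 724/2397 = 36.245 V; V_C = 120 × 70/2397 = 3.5044 V.
P_out = V_A I_A + V_B I_B + V_C I_C = 15.620×0.983 + 36.245×1.88 + 3.5044×1.83 = 15.354 + 68.141 + 6.4130 = 89.908 W.
Ideal ⇒ P_in = P_out, so I_p = P_out/V_p = 89.908/120 = 0.749 A.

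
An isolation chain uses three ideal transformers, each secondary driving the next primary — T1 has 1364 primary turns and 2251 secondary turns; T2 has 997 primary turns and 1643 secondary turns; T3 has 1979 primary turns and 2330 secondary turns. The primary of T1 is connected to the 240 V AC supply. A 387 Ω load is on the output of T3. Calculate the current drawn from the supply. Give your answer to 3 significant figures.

Secondary of T1: V = 240.00 × 2251/1364 = 396.07 V.
Secondary of T2: V = 396.07 × 1643/997 = 652.70 V.
Secondary of T3: V = 652.70 × 2330/1979 = 768.47 V.
I_load = 768.47/387 = 1.9857 A, so P_out = 768.47 × 1.9857 = 1525.9 W.
All ideal ⇒ P_in = P_out, so I_supply = 1525.9/240 = 6.36 A.

I_supply ≈ 6.36 A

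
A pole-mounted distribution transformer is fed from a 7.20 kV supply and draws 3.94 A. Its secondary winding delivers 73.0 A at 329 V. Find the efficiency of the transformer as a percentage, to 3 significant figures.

P_in = 7200 × 3.94 = 28368.0 W.
P_out = 329 × 73.0 = 24017.0 W.
η = P_out/P_in = 24017.0/28368.0 = 0.847.

η ≈ 84.7%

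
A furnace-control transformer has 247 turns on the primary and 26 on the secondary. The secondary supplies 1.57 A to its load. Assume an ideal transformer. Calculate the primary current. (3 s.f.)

I_p ≈ 0.165 A

For an ideal transformer I_p/I_s = N_s/N_p, so I_p = 1.57 × 26/247 = 0.165 A.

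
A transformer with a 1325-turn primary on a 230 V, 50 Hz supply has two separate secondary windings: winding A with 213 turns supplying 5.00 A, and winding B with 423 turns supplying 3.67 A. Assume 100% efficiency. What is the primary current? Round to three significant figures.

I_p ≈ 1.98 A

V_A = 230 × 213/1325 = 36.974 V; V_B = 230 × 423/1325 = 73.426 V.
P_out = V_A I_A + V_B I_B = 36.974×5.00 + 73.426×3.67 = 184.87 + 269.47 = 454.34 W.
Ideal ⇒ P_in = P_out, so I_p = P_out/V_p = 454.34/230 = 1.98 A.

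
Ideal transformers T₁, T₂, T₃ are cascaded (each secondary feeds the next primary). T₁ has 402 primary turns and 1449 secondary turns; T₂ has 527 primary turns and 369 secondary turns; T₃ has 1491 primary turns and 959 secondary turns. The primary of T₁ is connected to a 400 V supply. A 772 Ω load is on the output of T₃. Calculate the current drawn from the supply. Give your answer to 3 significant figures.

Secondary of T₁: V = 400.00 × 1449/402 = 1441.8 V.
Secondary of T₂: V = 1441.8 × 369/527 = 1009.5 V.
Secondary of T₃: V = 1009.5 × 959/1491 = 649.32 V.
I_load = 649.32/772 = 0.84109 A, so P_out = 649.32 × 0.84109 = 546.14 W.
All ideal ⇒ P_in = P_out, so I_supply = 546.14/400 = 1.37 A.

I_supply ≈ 1.37 A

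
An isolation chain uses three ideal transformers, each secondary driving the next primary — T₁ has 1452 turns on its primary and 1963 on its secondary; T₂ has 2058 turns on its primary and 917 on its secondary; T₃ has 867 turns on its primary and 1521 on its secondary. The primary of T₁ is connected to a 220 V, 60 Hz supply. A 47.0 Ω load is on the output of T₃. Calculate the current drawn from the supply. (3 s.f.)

I_supply ≈ 5.23 A

After T₁: V = 220.00 × 1963/1452 = 297.42 V.
After T₂: V = 297.42 × 917/2058 = 132.53 V.
After T₃: V = 132.53 × 1521/867 = 232.49 V.
I_load = 232.49/47.0 = 4.9467 A, so P_out = 232.49 × 4.9467 = 1150.1 W.
All ideal ⇒ P_in = P_out, so I_supply = 1150.1/220 = 5.23 A.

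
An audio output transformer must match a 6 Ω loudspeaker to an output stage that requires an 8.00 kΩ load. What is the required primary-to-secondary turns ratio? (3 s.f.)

Z_p/Z_s = (N_p/N_s)², so N_p/N_s = √(8000/6) = √1330 = 36.5.

N_p/N_s ≈ 36.5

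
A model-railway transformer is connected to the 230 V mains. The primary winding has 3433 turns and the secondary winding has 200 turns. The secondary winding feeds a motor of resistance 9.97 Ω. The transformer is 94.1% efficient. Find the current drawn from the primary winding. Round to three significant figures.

I_p ≈ 0.0832 A

V_s = 230 × 200/3433 = 13.399 V.
I_s = V_s/R = 13.399/9.97 = 1.3440 A.
P_out = V_s I_s = 13.399 × 1.3440 = 18.008 W.
P_in = P_out/η = 18.008/0.941 = 19.137 W.
I_p = P_in/V_p = 19.137/230 = 0.0832 A.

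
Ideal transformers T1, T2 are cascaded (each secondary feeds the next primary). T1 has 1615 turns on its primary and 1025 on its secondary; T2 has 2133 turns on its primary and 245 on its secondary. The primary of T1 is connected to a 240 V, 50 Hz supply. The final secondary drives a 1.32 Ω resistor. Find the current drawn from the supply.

Secondary of T1: V = 240.00 × 1025/1615 = 152.32 V.
Secondary of T2: V = 152.32 × 245/2133 = 17.496 V.
I_load = 17.496/1.32 = 13.255 A, so P_out = 17.496 × 13.255 = 231.90 W.
All ideal ⇒ P_in = P_out, so I_supply = 231.90/240 = 0.966 A.

I_supply ≈ 0.966 A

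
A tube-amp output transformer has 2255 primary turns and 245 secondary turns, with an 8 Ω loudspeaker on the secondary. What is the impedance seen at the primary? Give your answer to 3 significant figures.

Z_p = (N_p/N_s)² × Z_s = (2255/245)² × 8 = 678 Ω.

Z_p ≈ 678 Ω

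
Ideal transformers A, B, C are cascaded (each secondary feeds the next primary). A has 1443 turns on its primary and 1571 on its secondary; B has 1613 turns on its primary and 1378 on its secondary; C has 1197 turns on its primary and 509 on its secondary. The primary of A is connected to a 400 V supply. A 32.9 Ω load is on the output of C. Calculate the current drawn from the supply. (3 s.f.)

I_supply ≈ 1.90 A

Secondary of A: V = 400.00 × 1571/1443 = 435.48 V.
Secondary of B: V = 435.48 × 1378/1613 = 372.04 V.
Secondary of C: V = 372.04 × 509/1197 = 158.20 V.
I_load = 158.20/32.9 = 4.8085 A, so P_out = 158.20 × 4.8085 = 760.71 W.
All ideal ⇒ P_in = P_out, so I_supply = 760.71/400 = 1.90 A.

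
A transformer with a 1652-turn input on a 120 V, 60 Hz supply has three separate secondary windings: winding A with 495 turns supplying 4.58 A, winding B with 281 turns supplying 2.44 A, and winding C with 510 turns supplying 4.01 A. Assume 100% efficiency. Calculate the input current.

I_in ≈ 3.03 A

V_A = 120 × 495/1652 = 35.956 V; V_B = 120 × 281/1652 = 20.412 V; V_C = 120 × 510/1652 = 37.046 V.
P_out = V_A I_A + V_B I_B + V_C I_C = 35.956×4.58 + 20.412×2.44 + 37.046×4.01 = 164.68 + 49.804 + 148.55 = 363.04 W.
Ideal ⇒ P_in = P_out, so I_in = P_out/V_in = 363.04/120 = 3.03 A.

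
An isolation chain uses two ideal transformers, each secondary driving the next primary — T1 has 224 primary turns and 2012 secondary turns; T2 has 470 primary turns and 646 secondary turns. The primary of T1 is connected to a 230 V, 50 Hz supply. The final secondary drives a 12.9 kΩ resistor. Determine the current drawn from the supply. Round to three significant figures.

I_supply ≈ 2.72 A

Secondary of T1: V = 230.00 × 2012/224 = 2065.9 V.
Secondary of T2: V = 2065.9 × 646/470 = 2839.5 V.
I_load = 2839.5/12900 = 0.22012 A, so P_out = 2839.5 × 0.22012 = 625.02 W.
All ideal ⇒ P_in = P_out, so I_supply = 625.02/230 = 2.72 A.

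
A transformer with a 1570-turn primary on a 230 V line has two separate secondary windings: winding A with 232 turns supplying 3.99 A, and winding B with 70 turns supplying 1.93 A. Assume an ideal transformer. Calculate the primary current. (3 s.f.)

V_A = 230 × 232/1570 = 33.987 V; V_B = 230 × 70/1570 = 10.255 V.
P_out = V_A I_A + V_B I_B = 33.987×3.99 + 10.255×1.93 = 135.61 + 19.792 = 155.40 W.
Ideal ⇒ P_in = P_out, so I_p = P_out/V_p = 155.40/230 = 0.676 A.

I_p ≈ 0.676 A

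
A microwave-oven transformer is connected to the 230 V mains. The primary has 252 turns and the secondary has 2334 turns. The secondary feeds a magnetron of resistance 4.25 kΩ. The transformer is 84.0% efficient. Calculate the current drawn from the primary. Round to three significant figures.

V_s = 230 × 2334/252 = 2130.2 V.
I_s = V_s/R = 2130.2/4250 = 0.50123 A.
P_out = V_s I_s = 2130.2 × 0.50123 = 1067.7 W.
P_in = P_out/η = 1067.7/0.840 = 1271.1 W.
I_p = P_in/V_p = 1271.1/230 = 5.53 A.

I_p ≈ 5.53 A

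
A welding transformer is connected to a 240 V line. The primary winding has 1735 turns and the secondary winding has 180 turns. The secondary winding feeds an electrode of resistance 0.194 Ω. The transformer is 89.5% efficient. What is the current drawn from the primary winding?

I_p ≈ 14.9 A

V_s = 240 × 180/1735 = 24.899 V.
I_s = V_s/R = 24.899/0.194 = 128.35 A.
P_out = V_s I_s = 24.899 × 128.35 = 3195.7 W.
P_in = P_out/η = 3195.7/0.895 = 3570.6 W.
I_p = P_in/V_p = 3570.6/240 = 14.9 A.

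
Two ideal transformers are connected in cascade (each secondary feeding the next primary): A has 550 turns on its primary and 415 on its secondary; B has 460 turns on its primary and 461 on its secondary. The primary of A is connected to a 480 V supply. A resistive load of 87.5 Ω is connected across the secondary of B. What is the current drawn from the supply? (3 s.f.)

I_supply ≈ 3.14 A

Secondary of A: V = 480.00 × 415/550 = 362.18 V.
Secondary of B: V = 362.18 × 461/460 = 362.97 V.
I_load = 362.97/87.5 = 4.1482 A, so P_out = 362.97 × 4.1482 = 1505.7 W.
All ideal ⇒ P_in = P_out, so I_supply = 1505.7/480 = 3.14 A.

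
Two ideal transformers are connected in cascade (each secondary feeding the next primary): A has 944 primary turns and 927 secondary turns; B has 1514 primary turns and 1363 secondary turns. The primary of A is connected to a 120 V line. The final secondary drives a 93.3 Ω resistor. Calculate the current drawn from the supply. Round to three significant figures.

After A: V = 120.00 × 927/944 = 117.84 V.
After B: V = 117.84 × 1363/1514 = 106.09 V.
I_load = 106.09/93.3 = 1.1370 A, so P_out = 106.09 × 1.1370 = 120.62 W.
All ideal ⇒ P_in = P_out, so I_supply = 120.62/120 = 1.01 A.

I_supply ≈ 1.01 A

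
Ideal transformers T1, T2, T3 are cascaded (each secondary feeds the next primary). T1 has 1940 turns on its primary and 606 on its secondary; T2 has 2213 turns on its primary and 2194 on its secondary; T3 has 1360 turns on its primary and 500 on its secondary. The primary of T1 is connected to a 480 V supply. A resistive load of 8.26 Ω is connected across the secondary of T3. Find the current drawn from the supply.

Secondary of T1: V = 480.00 × 606/1940 = 149.94 V.
Secondary of T2: V = 149.94 × 2194/2213 = 148.65 V.
Secondary of T3: V = 148.65 × 500/1360 = 54.651 V.
I_load = 54.651/8.26 = 6.6163 A, so P_out = 54.651 × 6.6163 = 361.59 W.
All ideal ⇒ P_in = P_out, so I_supply = 361.59/480 = 0.753 A.

I_supply ≈ 0.753 A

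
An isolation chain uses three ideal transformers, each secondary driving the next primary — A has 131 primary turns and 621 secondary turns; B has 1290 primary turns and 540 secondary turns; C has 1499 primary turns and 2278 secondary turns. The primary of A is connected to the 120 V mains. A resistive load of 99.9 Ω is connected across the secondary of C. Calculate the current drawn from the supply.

After A: V = 120.00 × 621/131 = 568.85 V.
After B: V = 568.85 × 540/1290 = 238.13 V.
After C: V = 238.13 × 2278/1499 = 361.87 V.
I_load = 361.87/99.9 = 3.6224 A, so P_out = 361.87 × 3.6224 = 1310.8 W.
All ideal ⇒ P_in = P_out, so I_supply = 1310.8/120 = 10.9 A.

I_supply ≈ 10.9 A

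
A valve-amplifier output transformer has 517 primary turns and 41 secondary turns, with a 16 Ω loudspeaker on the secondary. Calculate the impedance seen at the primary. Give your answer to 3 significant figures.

Z_p = (N_p/N_s)² × Z_s = (517/41)² × 16 = 2540 Ω.

Z_p ≈ 2540 Ω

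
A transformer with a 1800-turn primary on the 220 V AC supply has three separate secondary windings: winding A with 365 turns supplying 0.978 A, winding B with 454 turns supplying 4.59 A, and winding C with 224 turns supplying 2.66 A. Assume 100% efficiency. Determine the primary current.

V_A = 220 × 365/1800 = 44.611 V; V_B = 220 × 454/1800 = 55.489 V; V_C = 220 × 224/1800 = 27.378 V.
P_out = V_A I_A + V_B I_B + V_C I_C = 44.611×0.978 + 55.489×4.59 + 27.378×2.66 = 43.630 + 254.69 + 72.825 = 371.15 W.
Ideal ⇒ P_in = P_out, so I_p = P_out/V_p = 371.15/220 = 1.69 A.

I_p ≈ 1.69 A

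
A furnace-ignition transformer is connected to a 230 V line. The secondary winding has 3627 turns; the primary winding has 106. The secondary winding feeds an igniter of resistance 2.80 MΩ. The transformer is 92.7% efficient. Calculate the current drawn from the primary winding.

I_p ≈ 0.104 A

V_s = 230 × 3627/106 = 7869.9 V.
I_s = V_s/R = 7869.9/(2.80×10^6) = 0.0028107 A.
P_out = V_s I_s = 7869.9 × 0.0028107 = 22.120 W.
P_in = P_out/η = 22.120/0.927 = 23.862 W.
I_p = P_in/V_p = 23.862/230 = 0.104 A.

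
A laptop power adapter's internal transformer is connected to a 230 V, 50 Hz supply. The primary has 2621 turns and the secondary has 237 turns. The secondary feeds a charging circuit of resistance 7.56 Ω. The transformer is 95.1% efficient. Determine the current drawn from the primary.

V_s = 230 × 237/2621 = 20.797 V.
I_s = V_s/R = 20.797/7.56 = 2.7510 A.
P_out = V_s I_s = 20.797 × 2.7510 = 57.213 W.
P_in = P_out/η = 57.213/0.951 = 60.161 W.
I_p = P_in/V_p = 60.161/230 = 0.262 A.

I_p ≈ 0.262 A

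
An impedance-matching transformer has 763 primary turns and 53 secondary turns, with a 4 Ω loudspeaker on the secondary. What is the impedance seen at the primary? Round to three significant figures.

Z_p ≈ 829 Ω

Z_p = (N_p/N_s)² × Z_s = (763/53)² × 4 = 829 Ω.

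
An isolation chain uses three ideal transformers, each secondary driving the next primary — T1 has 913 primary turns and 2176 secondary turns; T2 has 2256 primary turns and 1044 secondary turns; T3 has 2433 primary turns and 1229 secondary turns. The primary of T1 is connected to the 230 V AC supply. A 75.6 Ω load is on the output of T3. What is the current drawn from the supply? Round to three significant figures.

I_supply ≈ 0.944 A

Secondary of T1: V = 230.00 × 2176/913 = 548.17 V.
Secondary of T2: V = 548.17 × 1044/2256 = 253.67 V.
Secondary of T3: V = 253.67 × 1229/2433 = 128.14 V.
I_load = 128.14/75.6 = 1.6950 A, so P_out = 128.14 × 1.6950 = 217.20 W.
All ideal ⇒ P_in = P_out, so I_supply = 217.20/230 = 0.944 A.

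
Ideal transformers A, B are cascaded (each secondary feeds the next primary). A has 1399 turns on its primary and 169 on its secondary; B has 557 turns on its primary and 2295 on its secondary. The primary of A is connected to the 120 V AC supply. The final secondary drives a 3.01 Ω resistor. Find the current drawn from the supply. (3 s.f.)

I_supply ≈ 9.88 A

After A: V = 120.00 × 169/1399 = 14.496 V.
After B: V = 14.496 × 2295/557 = 59.728 V.
I_load = 59.728/3.01 = 19.843 A, so P_out = 59.728 × 19.843 = 1185.2 W.
All ideal ⇒ P_in = P_out, so I_supply = 1185.2/120 = 9.88 A.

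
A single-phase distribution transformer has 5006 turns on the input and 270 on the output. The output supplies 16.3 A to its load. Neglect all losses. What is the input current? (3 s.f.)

For an ideal transformer I_in/I_out = N_out/N_in, so I_in = 16.3 × 270/5006 = 0.879 A.

I_in ≈ 0.879 A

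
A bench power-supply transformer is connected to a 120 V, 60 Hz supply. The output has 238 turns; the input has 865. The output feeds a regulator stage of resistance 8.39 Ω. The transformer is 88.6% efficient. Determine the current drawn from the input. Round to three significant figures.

V_out = 120 × 238/865 = 33.017 V.
I_out = V_out/R = 33.017/8.39 = 3.9353 A.
P_out = V_out I_out = 33.017 × 3.9353 = 129.93 W.
P_in = P_out/η = 129.93/0.886 = 146.65 W.
I_in = P_in/V_in = 146.65/120 = 1.22 A.

I_in ≈ 1.22 A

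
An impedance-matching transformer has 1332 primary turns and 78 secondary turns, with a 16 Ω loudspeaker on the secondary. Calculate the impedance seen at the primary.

Z_p ≈ 4670 Ω

Z_p = (N_p/N_s)² × Z_s = (1332/78)² × 16 = 4670 Ω.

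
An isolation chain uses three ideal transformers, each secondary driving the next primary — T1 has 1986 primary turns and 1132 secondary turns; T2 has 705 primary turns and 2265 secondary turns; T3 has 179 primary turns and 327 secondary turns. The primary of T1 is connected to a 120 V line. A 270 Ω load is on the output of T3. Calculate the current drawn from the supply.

Secondary of T1: V = 120.00 × 1132/1986 = 68.399 V.
Secondary of T2: V = 68.399 × 2265/705 = 219.75 V.
Secondary of T3: V = 219.75 × 327/179 = 401.44 V.
I_load = 401.44/270 = 1.4868 A, so P_out = 401.44 × 1.4868 = 596.87 W.
All ideal ⇒ P_in = P_out, so I_supply = 596.87/120 = 4.97 A.

I_supply ≈ 4.97 A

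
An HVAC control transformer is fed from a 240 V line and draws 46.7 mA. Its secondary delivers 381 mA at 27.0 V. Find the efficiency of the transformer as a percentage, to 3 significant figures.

η ≈ 91.8%

P_in = 240 × 0.0467 = 11.2080 W.
P_out = 27.0 × 0.381 = 10.2870 W.
η = P_out/P_in = 10.2870/11.2080 = 0.918.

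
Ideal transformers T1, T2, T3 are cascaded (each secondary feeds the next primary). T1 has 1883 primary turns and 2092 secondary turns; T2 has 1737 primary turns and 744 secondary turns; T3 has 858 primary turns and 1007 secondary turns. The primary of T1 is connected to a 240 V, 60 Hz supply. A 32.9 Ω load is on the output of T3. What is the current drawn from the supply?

I_supply ≈ 2.28 A

After T1: V = 240.00 × 2092/1883 = 266.64 V.
After T2: V = 266.64 × 744/1737 = 114.21 V.
After T3: V = 114.21 × 1007/858 = 134.04 V.
I_load = 134.04/32.9 = 4.0742 A, so P_out = 134.04 × 4.0742 = 546.11 W.
All ideal ⇒ P_in = P_out, so I_supply = 546.11/240 = 2.28 A.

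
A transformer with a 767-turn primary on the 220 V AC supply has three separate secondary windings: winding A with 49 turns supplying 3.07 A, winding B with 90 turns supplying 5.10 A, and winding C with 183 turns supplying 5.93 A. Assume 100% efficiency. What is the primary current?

I_p ≈ 2.21 A

V_A = 220 × 49/767 = 14.055 V; V_B = 220 × 90/767 = 25.815 V; V_C = 220 × 183/767 = 52.490 V.
P_out = V_A I_A + V_B I_B + V_C I_C = 14.055×3.07 + 25.815×5.10 + 52.490×5.93 = 43.148 + 131.66 + 311.27 = 486.07 W.
Ideal ⇒ P_in = P_out, so I_p = P_out/V_p = 486.07/220 = 2.21 A.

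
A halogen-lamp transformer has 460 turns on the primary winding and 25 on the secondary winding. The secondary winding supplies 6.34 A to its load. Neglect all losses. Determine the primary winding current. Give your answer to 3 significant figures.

For an ideal transformer I_p/I_s = N_s/N_p, so I_p = 6.34 × 25/460 = 0.345 A.

I_p ≈ 0.345 A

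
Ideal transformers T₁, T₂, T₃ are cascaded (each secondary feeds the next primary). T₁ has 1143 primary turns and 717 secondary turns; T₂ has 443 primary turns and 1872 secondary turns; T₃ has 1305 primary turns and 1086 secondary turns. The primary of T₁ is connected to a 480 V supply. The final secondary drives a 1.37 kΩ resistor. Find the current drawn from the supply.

After T₁: V = 480.00 × 717/1143 = 301.10 V.
After T₂: V = 301.10 × 1872/443 = 1272.4 V.
After T₃: V = 1272.4 × 1086/1305 = 1058.9 V.
I_load = 1058.9/1370 = 0.77289 A, so P_out = 1058.9 × 0.77289 = 818.37 W.
All ideal ⇒ P_in = P_out, so I_supply = 818.37/480 = 1.70 A.

I_supply ≈ 1.70 A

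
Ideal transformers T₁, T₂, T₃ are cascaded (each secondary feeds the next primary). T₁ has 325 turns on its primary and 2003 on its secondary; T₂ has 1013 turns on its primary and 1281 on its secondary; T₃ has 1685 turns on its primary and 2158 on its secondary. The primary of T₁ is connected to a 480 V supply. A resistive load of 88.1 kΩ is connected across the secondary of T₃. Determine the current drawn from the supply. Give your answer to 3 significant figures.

After T₁: V = 480.00 × 2003/325 = 2958.3 V.
After T₂: V = 2958.3 × 1281/1013 = 3740.9 V.
After T₃: V = 3740.9 × 2158/1685 = 4791.0 V.
I_load = 4791.0/88100 = 0.054382 A, so P_out = 4791.0 × 0.054382 = 260.55 W.
All ideal ⇒ P_in = P_out, so I_supply = 260.55/480 = 0.543 A.

I_supply ≈ 0.543 A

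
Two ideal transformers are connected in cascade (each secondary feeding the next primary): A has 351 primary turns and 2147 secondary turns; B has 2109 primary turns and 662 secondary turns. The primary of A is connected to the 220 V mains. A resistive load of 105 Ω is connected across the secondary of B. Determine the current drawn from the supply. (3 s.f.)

Secondary of A: V = 220.00 × 2147/351 = 1345.7 V.
Secondary of B: V = 1345.7 × 662/2109 = 422.40 V.
I_load = 422.40/105 = 4.0229 A, so P_out = 422.40 × 4.0229 = 1699.3 W.
All ideal ⇒ P_in = P_out, so I_supply = 1699.3/220 = 7.72 A.

I_supply ≈ 7.72 A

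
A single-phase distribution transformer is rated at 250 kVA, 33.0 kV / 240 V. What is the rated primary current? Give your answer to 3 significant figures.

I_p ≈ 7.58 A

I_p = S/V_p = 250000/33000 = 7.58 A.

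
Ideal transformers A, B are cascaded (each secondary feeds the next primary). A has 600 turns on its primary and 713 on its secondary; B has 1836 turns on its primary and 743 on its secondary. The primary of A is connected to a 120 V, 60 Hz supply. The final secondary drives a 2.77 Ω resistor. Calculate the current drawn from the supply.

I_supply ≈ 10.0 A

Secondary of A: V = 120.00 × 713/600 = 142.60 V.
Secondary of B: V = 142.60 × 743/1836 = 57.708 V.
I_load = 57.708/2.77 = 20.833 A, so P_out = 57.708 × 20.833 = 1202.2 W.
All ideal ⇒ P_in = P_out, so I_supply = 1202.2/120 = 10.0 A.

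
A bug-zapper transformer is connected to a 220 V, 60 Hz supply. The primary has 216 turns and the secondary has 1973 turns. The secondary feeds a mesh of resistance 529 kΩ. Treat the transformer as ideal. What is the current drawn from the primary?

V_s = V_p × N_s/N_p = 220 × 1973/216 = 2009.5 V.
I_s = V_s/R = 2009.5/529000 = 0.0037987 A.
For an ideal transformer I_p N_p = I_s N_s, so I_p = 0.0037987 × 1973/216 = 0.0347 A.

I_p ≈ 0.0347 A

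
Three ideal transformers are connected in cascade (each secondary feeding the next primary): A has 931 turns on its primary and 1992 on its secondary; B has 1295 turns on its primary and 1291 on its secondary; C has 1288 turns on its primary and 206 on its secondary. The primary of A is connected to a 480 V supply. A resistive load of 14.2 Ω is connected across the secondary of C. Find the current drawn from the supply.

Secondary of A: V = 480.00 × 1992/931 = 1027.0 V.
Secondary of B: V = 1027.0 × 1291/1295 = 1023.9 V.
Secondary of C: V = 1023.9 × 206/1288 = 163.75 V.
I_load = 163.75/14.2 = 11.532 A, so P_out = 163.75 × 11.532 = 1888.4 W.
All ideal ⇒ P_in = P_out, so I_supply = 1888.4/480 = 3.93 A.

I_supply ≈ 3.93 A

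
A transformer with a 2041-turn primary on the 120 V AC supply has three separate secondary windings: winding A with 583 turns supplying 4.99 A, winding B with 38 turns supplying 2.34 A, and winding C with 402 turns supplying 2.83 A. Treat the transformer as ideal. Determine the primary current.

V_A = 120 × 583/2041 = 34.277 V; V_B = 120 × 38/2041 = 2.2342 V; V_C = 120 × 402/2041 = 23.635 V.
P_out = V_A I_A + V_B I_B + V_C I_C = 34.277×4.99 + 2.2342×2.34 + 23.635×2.83 = 171.04 + 5.2280 + 66.888 = 243.16 W.
Ideal ⇒ P_in = P_out, so I_p = P_out/V_p = 243.16/120 = 2.03 A.

I_p ≈ 2.03 A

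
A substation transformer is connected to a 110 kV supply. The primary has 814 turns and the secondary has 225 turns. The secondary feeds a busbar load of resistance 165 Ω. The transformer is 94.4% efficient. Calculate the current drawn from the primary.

I_p ≈ 54.0 A

V_s = 110000 × 225/814 = 30405 V.
I_s = V_s/R = 30405/165 = 184.28 A.
P_out = V_s I_s = 30405 × 184.28 = 5.6030×10^6 W.
P_in = P_out/η = 5.6030×10^6/0.944 = 5.9353×10^6 W.
I_p = P_in/V_p = 5.9353×10^6/110000 = 54.0 A.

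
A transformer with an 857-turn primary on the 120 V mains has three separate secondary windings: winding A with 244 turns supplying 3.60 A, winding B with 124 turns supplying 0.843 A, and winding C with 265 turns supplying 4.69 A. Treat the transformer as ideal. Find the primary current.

I_p ≈ 2.60 A

V_A = 120 × 244/857 = 34.166 V; V_B = 120 × 124/857 = 17.363 V; V_C = 120 × 265/857 = 37.106 V.
P_out = V_A I_A + V_B I_B + V_C I_C = 34.166×3.60 + 17.363×0.843 + 37.106×4.69 = 123.00 + 14.637 + 174.03 = 311.66 W.
Ideal ⇒ P_in = P_out, so I_p = P_out/V_p = 311.66/120 = 2.60 A.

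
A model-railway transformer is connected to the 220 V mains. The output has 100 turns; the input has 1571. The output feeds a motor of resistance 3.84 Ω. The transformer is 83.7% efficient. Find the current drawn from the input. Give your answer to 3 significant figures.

V_out = 220 × 100/1571 = 14.004 V.
I_out = V_out/R = 14.004/3.84 = 3.6468 A.
P_out = V_out I_out = 14.004 × 3.6468 = 51.070 W.
P_in = P_out/η = 51.070/0.837 = 61.015 W.
I_in = P_in/V_in = 61.015/220 = 0.277 A.

I_in ≈ 0.277 A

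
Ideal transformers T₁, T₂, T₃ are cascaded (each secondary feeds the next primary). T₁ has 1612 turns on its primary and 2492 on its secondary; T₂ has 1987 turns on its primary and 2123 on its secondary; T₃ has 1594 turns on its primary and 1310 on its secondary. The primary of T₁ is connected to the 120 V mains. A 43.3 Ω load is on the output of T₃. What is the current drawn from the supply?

I_supply ≈ 5.11 A

Secondary of T₁: V = 120.00 × 2492/1612 = 185.51 V.
Secondary of T₂: V = 185.51 × 2123/1987 = 198.21 V.
Secondary of T₃: V = 198.21 × 1310/1594 = 162.89 V.
I_load = 162.89/43.3 = 3.7619 A, so P_out = 162.89 × 3.7619 = 612.79 W.
All ideal ⇒ P_in = P_out, so I_supply = 612.79/120 = 5.11 A.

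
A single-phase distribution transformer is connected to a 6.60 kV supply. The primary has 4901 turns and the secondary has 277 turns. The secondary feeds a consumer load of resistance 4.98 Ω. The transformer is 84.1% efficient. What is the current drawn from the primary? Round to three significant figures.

I_p ≈ 5.03 A

V_s = 6600 × 277/4901 = 373.03 V.
I_s = V_s/R = 373.03/4.98 = 74.905 A.
P_out = V_s I_s = 373.03 × 74.905 = 27941 W.
P_in = P_out/η = 27941/0.841 = 33224 W.
I_p = P_in/V_p = 33224/6600 = 5.03 A.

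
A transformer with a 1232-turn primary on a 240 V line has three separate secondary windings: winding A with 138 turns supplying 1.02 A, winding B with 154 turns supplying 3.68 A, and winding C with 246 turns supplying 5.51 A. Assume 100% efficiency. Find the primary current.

V_A = 240 × 138/1232 = 26.883 V; V_B = 240 × 154/1232 = 30.000 V; V_C = 240 × 246/1232 = 47.922 V.
P_out = V_A I_A + V_B I_B + V_C I_C = 26.883×1.02 + 30.000×3.68 + 47.922×5.51 = 27.421 + 110.40 + 264.05 = 401.87 W.
Ideal ⇒ P_in = P_out, so I_p = P_out/V_p = 401.87/240 = 1.67 A.

I_p ≈ 1.67 A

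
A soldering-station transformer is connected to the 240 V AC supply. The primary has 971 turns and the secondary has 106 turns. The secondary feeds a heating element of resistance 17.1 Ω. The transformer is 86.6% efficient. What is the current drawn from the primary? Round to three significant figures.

I_p ≈ 0.193 A

V_s = 240 × 106/971 = 26.200 V.
I_s = V_s/R = 26.200/17.1 = 1.5322 A.
P_out = V_s I_s = 26.200 × 1.5322 = 40.142 W.
P_in = P_out/η = 40.142/0.866 = 46.353 W.
I_p = P_in/V_p = 46.353/240 = 0.193 A.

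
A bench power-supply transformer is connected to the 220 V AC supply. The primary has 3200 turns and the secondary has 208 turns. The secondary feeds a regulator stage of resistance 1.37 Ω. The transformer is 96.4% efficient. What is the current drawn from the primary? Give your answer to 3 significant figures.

I_p ≈ 0.704 A

V_s = 220 × 208/3200 = 14.300 V.
I_s = V_s/R = 14.300/1.37 = 10.438 A.
P_out = V_s I_s = 14.300 × 10.438 = 149.26 W.
P_in = P_out/η = 149.26/0.964 = 154.84 W.
I_p = P_in/V_p = 154.84/220 = 0.704 A.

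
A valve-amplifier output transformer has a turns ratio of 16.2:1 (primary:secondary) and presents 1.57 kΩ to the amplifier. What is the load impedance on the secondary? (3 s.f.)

Z_s ≈ 5.98 Ω

Z_s = Z_p/(N_p/N_s)² = 1570/16.2² = 5.98 Ω.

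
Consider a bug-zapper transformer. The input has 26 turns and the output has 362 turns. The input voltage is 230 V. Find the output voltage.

V_out ≈ 3200 V

V_out/V_in = N_out/N_in, so V_out = 230 × 362/26 = 3200 V.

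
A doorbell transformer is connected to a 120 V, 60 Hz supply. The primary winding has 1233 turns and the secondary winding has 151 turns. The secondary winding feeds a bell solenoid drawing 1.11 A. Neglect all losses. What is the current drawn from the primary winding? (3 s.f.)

I_p ≈ 0.136 A

For an ideal transformer I_p N_p = I_s N_s, so I_p = 1.11 × 151/1233 = 0.136 A.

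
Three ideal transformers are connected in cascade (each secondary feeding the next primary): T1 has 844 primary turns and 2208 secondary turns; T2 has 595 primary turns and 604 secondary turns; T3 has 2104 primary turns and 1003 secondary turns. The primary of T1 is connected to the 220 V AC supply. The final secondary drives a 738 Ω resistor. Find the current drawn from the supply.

I_supply ≈ 0.478 A

Secondary of T1: V = 220.00 × 2208/844 = 575.55 V.
Secondary of T2: V = 575.55 × 604/595 = 584.25 V.
Secondary of T3: V = 584.25 × 1003/2104 = 278.52 V.
I_load = 278.52/738 = 0.37740 A, so P_out = 278.52 × 0.37740 = 105.11 W.
All ideal ⇒ P_in = P_out, so I_supply = 105.11/220 = 0.478 A.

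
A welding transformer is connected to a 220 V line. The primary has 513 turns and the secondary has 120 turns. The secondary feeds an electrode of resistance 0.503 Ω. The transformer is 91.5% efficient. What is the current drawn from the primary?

I_p ≈ 26.2 A

V_s = 220 × 120/513 = 51.462 V.
I_s = V_s/R = 51.462/0.503 = 102.31 A.
P_out = V_s I_s = 51.462 × 102.31 = 5265.1 W.
P_in = P_out/η = 5265.1/0.915 = 5754.2 W.
I_p = P_in/V_p = 5754.2/220 = 26.2 A.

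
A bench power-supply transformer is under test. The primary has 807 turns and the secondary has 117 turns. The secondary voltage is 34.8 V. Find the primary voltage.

V_p/V_s = N_p/N_s, so V_p = 34.8 × 807/117 = 240 V.

V_p ≈ 240 V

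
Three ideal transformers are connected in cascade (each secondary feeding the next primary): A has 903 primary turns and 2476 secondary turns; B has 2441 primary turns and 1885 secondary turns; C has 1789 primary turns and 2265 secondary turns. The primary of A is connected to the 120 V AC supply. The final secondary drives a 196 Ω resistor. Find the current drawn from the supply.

I_supply ≈ 4.40 A

After A: V = 120.00 × 2476/903 = 329.04 V.
After B: V = 329.04 × 1885/2441 = 254.09 V.
After C: V = 254.09 × 2265/1789 = 321.70 V.
I_load = 321.70/196 = 1.6413 A, so P_out = 321.70 × 1.6413 = 528.00 W.
All ideal ⇒ P_in = P_out, so I_supply = 528.00/120 = 4.40 A.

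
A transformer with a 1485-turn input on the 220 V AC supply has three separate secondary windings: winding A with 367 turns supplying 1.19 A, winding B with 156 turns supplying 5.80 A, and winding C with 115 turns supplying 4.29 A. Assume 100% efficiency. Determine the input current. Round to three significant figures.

V_A = 220 × 367/1485 = 54.370 V; V_B = 220 × 156/1485 = 23.111 V; V_C = 220 × 115/1485 = 17.037 V.
P_out = V_A I_A + V_B I_B + V_C I_C = 54.370×1.19 + 23.111×5.80 + 17.037×4.29 = 64.701 + 134.04 + 73.089 = 271.83 W.
Ideal ⇒ P_in = P_out, so I_in = P_out/V_in = 271.83/220 = 1.24 A.

I_in ≈ 1.24 A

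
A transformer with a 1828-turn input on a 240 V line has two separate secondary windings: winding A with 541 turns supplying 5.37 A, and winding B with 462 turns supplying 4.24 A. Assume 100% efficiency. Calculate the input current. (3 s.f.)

V_A = 240 × 541/1828 = 71.028 V; V_B = 240 × 462/1828 = 60.656 V.
P_out = V_A I_A + V_B I_B = 71.028×5.37 + 60.656×4.24 = 381.42 + 257.18 = 638.61 W.
Ideal ⇒ P_in = P_out, so I_in = P_out/V_in = 638.61/240 = 2.66 A.

I_in ≈ 2.66 A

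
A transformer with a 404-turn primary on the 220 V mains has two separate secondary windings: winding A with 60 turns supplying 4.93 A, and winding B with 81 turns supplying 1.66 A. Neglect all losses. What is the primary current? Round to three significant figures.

I_p ≈ 1.06 A

V_A = 220 × 60/404 = 32.673 V; V_B = 220 × 81/404 = 44.109 V.
P_out = V_A I_A + V_B I_B = 32.673×4.93 + 44.109×1.66 = 161.08 + 73.221 = 234.30 W.
Ideal ⇒ P_in = P_out, so I_p = P_out/V_p = 234.30/220 = 1.06 A.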